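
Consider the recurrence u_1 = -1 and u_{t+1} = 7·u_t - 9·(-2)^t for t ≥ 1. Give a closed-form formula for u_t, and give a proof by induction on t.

Computing the first terms: u_1 = -1, u_2 = 11, u_3 = 41. This suggests u_t = (-2)^t + 7^(t - 1).
For the base case t = 1: the formula gives -1 = -1 = u_1.
For the inductive step, assume it holds for an arbitrary i ≥ 1, so u_i = (-2)^i + 7^(i - 1).
Then u_{i+1} = 7·u_i - 9·(-2)^i = 7·((-2)^i + 7^(i - 1)) - 9·(-2)^i = (-2)^(i + 1) + 7^i = (-2)^(i+1) + 7^((i+1) - 1),
which is the claimed formula at t = i+1.
By induction, the statement is established for all t ≥ 1.

u_t = (-2)^t + 7^(t - 1)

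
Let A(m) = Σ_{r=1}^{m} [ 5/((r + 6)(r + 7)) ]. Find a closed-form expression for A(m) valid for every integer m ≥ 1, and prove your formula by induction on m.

A(m) = 5m/(7(m + 7))

We claim A(m) = 5m/(7(m + 7)) for all m ≥ 1.
For the base case m = 1: A(1) = 5/56, and the closed form gives 5/56. They agree.
For the inductive step, assume it holds for an arbitrary r ≥ 1, so A(r) = 5r/(7(r + 7)).
Then A(r+1) = A(r) + (5/((r + 7)(r + 8))) = (5r/(7(r + 7))) + (5/((r + 7)(r + 8))).
Simplifying, A(r+1) = 5(r + 1)/(7(r + 8)) = 5(r+1)/(7((r+1) + 7)),
which is the closed form with m = r+1.
By induction, the statement is established for all m ≥ 1.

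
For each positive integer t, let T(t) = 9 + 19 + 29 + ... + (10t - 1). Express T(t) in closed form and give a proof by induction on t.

T(t) = t(5t + 4)

We claim T(t) = t(5t + 4) for all t ≥ 1.
For the base case t = 1: T(1) = 9, and the closed form gives 9. They agree.
For the inductive step, assume it holds for an arbitrary m ≥ 1, so T(m) = m(5m + 4).
Then T(m+1) = T(m) + (10m + 9) = (m(5m + 4)) + (10m + 9).
Simplifying, T(m+1) = (m + 1)(5m + 9) = (m+1)(5(m+1) + 4),
which is the closed form with t = m+1.
This completes the induction.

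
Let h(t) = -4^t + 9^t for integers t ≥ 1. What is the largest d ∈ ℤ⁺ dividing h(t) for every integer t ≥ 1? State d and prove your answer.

d = 5

Computing the first values: h(1) = 5 and h(2) = 65; gcd(5, 65) = 5, so d ≤ 5.
We prove 5 | -4^t + 9^t for all t ≥ 1 by induction on t.
For the base case t = 1: h(1) = 5 = 5·(1), so 5 | h(1).
For the inductive step, assume it holds for an arbitrary i ≥ 1, i.e. 5 | h(i). Then
9^{i+1} − 4^{i+1} = 9·9^i − 4·4^i = 9·(9^i − 4^i) + (5)·4^i. The first term is divisible by 5 by the inductive hypothesis, and the second term (5)·4^i is divisible by 5 since 5 | 5. Hence 5 | h(i+1).
This completes the induction.
Therefore the largest such d is 5.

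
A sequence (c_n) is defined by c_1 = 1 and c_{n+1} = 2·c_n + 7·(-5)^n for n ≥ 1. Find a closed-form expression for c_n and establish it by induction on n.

Computing the first terms: c_1 = 1, c_2 = -33, c_3 = 109. This suggests c_n = -(-5)^n - 2^(n + 1).
Base case (n = 1): the formula gives 1 = 1 = c_1.
For the inductive step, assume it holds for an arbitrary j ≥ 1, so c_j = -(-5)^j - 2^(j + 1).
Then c_{j+1} = 2·c_j + 7·(-5)^j = 2·(-(-5)^j - 2^(j + 1)) + 7·(-5)^j = -(-5)^(j + 1) - 2^(j + 2) = -(-5)^(j+1) - 2^((j+1) + 1),
which is the claimed formula at n = j+1.
Hence, by induction on n, the claim holds for every n ≥ 1.

c_n = -(-5)^n - 2^(n + 1)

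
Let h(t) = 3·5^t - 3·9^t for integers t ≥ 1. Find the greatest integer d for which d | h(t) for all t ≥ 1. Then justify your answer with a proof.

Computing the first values: h(1) = -12 and h(2) = -168; gcd(-12, -168) = 12, so d ≤ 12.
We prove 12 | 3·5^t - 3·9^t for all t ≥ 1 by induction on t.
When t = 1: h(1) = -12 = 12·(-1), so 12 | h(1).
Inductive step: suppose the statement holds for some j ≥ 1, i.e. 12 | h(j). Then
h(j+1) − 9·h(j) = (3·5^(j+1) - 3·9^(j+1)) − 9·(3·5^j - 3·9^j) = (3)·5^j·(5 − 9) = (-12)·5^j. Since 12 | h(j) by the inductive hypothesis, 12 | 9·h(j); and 12 | -12 since -12 = 12·-1. Therefore 12 | h(j+1).
Hence, by induction on t, the claim holds for every t ≥ 1.
Therefore the largest such d is 12.

d = 12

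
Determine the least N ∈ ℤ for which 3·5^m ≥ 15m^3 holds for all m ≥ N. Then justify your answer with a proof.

N = 4

At m = 3: 375 < 405, so the inequality fails and N ≥ 4. We prove 3·5^m ≥ 15m^3 for all m ≥ 4.
For the base case m = 4: 3·5^m = 1875 and 15m^3 = 960, so 1875 ≥ 960.
For the inductive step, assume it holds for an arbitrary j ≥ 4, so 3·5^j ≥ 15j^3.
Then 3·5^(j + 1) = 5·(3·5^j) ≥ 5·(15j^3).
Also, for j ≥ 4 we have 5·(15j^3) ≥ 15(j+1)^3, since 5 ≥ (1 + 1/j)^3 for all j ≥ 4.
Combining, 3·5^(j + 1) ≥ 15(j+1)^3.
This completes the induction.
Hence the smallest such N is 4.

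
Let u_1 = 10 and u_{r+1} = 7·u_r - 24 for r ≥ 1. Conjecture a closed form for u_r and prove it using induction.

Computing the first terms: u_1 = 10, u_2 = 46, u_3 = 298. This suggests u_r = 6·7^(r - 1) + 4.
When r = 1: the formula gives 10 = 10 = u_1.
For the inductive step, assume it holds for an arbitrary p ≥ 1, so u_p = 6·7^(p - 1) + 4.
Then u_{p+1} = 7·u_p - 24 = 7·(6·7^(p - 1) + 4) - 24 = 6·7^p + 4 = 6·7^((p+1) - 1) + 4,
which is the claimed formula at r = p+1.
By the principle of mathematical induction, the result holds for all r ≥ 1.

u_r = 6·7^(r - 1) + 4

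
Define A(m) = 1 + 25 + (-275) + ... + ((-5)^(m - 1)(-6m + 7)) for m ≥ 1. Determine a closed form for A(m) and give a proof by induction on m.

A(m) = (-5)^m(m - 1) + 1

We claim A(m) = (-5)^m(m - 1) + 1 for all m ≥ 1.
Base step (m = 1): A(1) = 1, and the closed form gives 1. They agree.
Inductive step: assume the claim holds for m = r, so A(r) = (-5)^r(r - 1) + 1.
Then A(r+1) = A(r) + ((-5)^r(-6r + 1)) = ((-5)^r(r - 1) + 1) + ((-5)^r(-6r + 1)).
Simplifying, A(r+1) = (-5)^(r + 1)r + 1 = (-5)^(r+1)((r+1) - 1) + 1,
which is the closed form with m = r+1.
This completes the induction.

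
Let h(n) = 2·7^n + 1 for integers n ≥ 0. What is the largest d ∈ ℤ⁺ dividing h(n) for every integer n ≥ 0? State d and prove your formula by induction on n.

Computing the first values: h(0) = 3 and h(1) = 15; gcd(3, 15) = 3, so d ≤ 3.
We prove 3 | 2·7^n + 1 for all n ≥ 0 by induction on n.
Base step (n = 0): h(0) = 3 = 3·(1), so 3 | h(0).
Inductive step: assume the claim holds for n = i, i.e. 3 | h(i). Then
h(i+1) = 2·7^(i+1) + 1 = 7·(2·7^i + 1) - 6 = 7·h(i) - 6. The first term is divisible by 3 by the inductive hypothesis, and -6 is divisible by 3. Hence 3 | h(i+1).
By the principle of mathematical induction, the result holds for all n ≥ 0.
Therefore the largest such d is 3.

d = 3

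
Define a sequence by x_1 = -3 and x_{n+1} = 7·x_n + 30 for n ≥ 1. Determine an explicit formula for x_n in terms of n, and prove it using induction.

x_n = 2·7^(n - 1) - 5

Computing the first terms: x_1 = -3, x_2 = 9, x_3 = 93. This suggests x_n = 2·7^(n - 1) - 5.
Base step (n = 1): the formula gives -3 = -3 = x_1.
Suppose the result is true for n = j, so x_j = 2·7^(j - 1) - 5.
Then x_{j+1} = 7·x_j + 30 = 7·(2·7^(j - 1) - 5) + 30 = 2·7^j - 5 = 2·7^((j+1) - 1) - 5,
which is the claimed formula at n = j+1.
By the principle of mathematical induction, the result holds for all n ≥ 1.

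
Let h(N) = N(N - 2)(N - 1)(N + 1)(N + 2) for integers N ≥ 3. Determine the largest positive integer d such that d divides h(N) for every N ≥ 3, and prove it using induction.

Computing the first values: h(3) = 120 and h(4) = 720; gcd(120, 720) = 120, so d ≤ 120.
We prove 120 | N(N - 2)(N - 1)(N + 1)(N + 2) for all N ≥ 3 by induction on N.
Base case (N = 3): h(3) = 120 = 120·(1), so 120 | h(3).
For the inductive step, assume it holds for an arbitrary r ≥ 3, i.e. 120 | h(r). Then
h(r+1) − h(r) = (r-1)·r·(r+1)·(r+2)·(r+3) − (r-2)·(r-1)·r·(r+1)·(r+2) = (r-1)·r·(r+1)·(r+2)·[(r+3) − (r-2)] = 5·(r-1)·r·(r+1)·(r+2). The product of 4 consecutive integers is divisible by (4)! = 24, so h(r+1) − h(r) is divisible by 5·24 = 120. By the inductive hypothesis 120 | h(r), hence 120 | h(r+1).
This completes the induction.
Therefore the largest such d is 120.

d = 120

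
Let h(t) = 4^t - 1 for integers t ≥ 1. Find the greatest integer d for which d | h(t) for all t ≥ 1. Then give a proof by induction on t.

Computing the first values: h(1) = 3 and h(2) = 15; gcd(3, 15) = 3, so d ≤ 3.
We prove 3 | 4^t - 1 for all t ≥ 1 by induction on t.
When t = 1: h(1) = 3 = 3·(1), so 3 | h(1).
For the inductive step, assume it holds for an arbitrary m ≥ 1, i.e. 3 | h(m). Then
4^{m+1} − 1^{m+1} = 4·4^m − 1·1^m = 4·(4^m − 1^m) + (3)·1^m. The first term is divisible by 3 by the inductive hypothesis, and the second term (3)·1^m is divisible by 3 since 3 | 3. Hence 3 | h(m+1).
By induction, the statement is established for all t ≥ 1.
Therefore the largest such d is 3.

d = 3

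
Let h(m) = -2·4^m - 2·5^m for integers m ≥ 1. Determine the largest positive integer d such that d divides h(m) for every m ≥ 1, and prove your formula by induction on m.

Computing the first values: h(1) = -18 and h(2) = -82; gcd(-18, -82) = 2, so d ≤ 2.
We prove 2 | -2·4^m - 2·5^m for all m ≥ 1 by induction on m.
Base case (m = 1): h(1) = -18 = 2·(-9), so 2 | h(1).
Inductive step: assume the claim holds for m = j, i.e. 2 | h(j). Then
h(j+1) − 5·h(j) = (-2·4^(j+1) - 2·5^(j+1)) − 5·(-2·4^j - 2·5^j) = (-2)·4^j·(4 − 5) = (2)·4^j. Since 2 | h(j) by the inductive hypothesis, 2 | 5·h(j); and 2 | 2 since 2 = 2·1. Therefore 2 | h(j+1).
By induction, the statement is established for all m ≥ 1.
Therefore the largest such d is 2.

d = 2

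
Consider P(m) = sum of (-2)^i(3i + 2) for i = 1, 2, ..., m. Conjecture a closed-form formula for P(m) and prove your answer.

We claim P(m) = 2(-2)^m(m + 1) - 2 for all m ≥ 1.
Base case (m = 1): P(1) = -10, and the closed form gives -10. They agree.
Inductive step: suppose the statement holds for some i ≥ 1, so P(i) = 2(-2)^i(i + 1) - 2.
Then P(i+1) = P(i) + ((-2)^(i + 1)(3i + 5)) = (2(-2)^i(i + 1) - 2) + ((-2)^(i + 1)(3i + 5)).
Simplifying, P(i+1) = -4(-2)^i·i - 8(-2)^i - 2 = 2(-2)^(i+1)((i+1) + 1) - 2,
which is the closed form with m = i+1.
By induction, the statement is established for all m ≥ 1.

P(m) = 2(-2)^m(m + 1) - 2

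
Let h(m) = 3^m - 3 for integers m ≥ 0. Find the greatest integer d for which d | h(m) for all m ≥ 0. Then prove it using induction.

d = 2

Computing the first values: h(0) = -2 and h(1) = 0; gcd(-2, 0) = 2, so d ≤ 2.
We prove 2 | 3^m - 3 for all m ≥ 0 by induction on m.
Base case (m = 0): h(0) = -2 = 2·(-1), so 2 | h(0).
Inductive step: suppose the statement holds for some k ≥ 0, i.e. 2 | h(k). Then
h(k+1) = 3^(k+1) - 3 = 3·(3^k - 3) + 6 = 3·h(k) + 6. The first term is divisible by 2 by the inductive hypothesis, and 6 is divisible by 2. Hence 2 | h(k+1).
By the principle of mathematical induction, the result holds for all m ≥ 0.
Therefore the largest such d is 2.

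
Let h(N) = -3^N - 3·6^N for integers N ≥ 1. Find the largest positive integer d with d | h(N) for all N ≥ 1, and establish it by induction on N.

d = 3

Computing the first values: h(1) = -21 and h(2) = -117; gcd(-21, -117) = 3, so d ≤ 3.
We prove 3 | -3^N - 3·6^N for all N ≥ 1 by induction on N.
When N = 1: h(1) = -21 = 3·(-7), so 3 | h(1).
Inductive step: assume the claim holds for N = k, i.e. 3 | h(k). Then
h(k+1) − 6·h(k) = (-3^(k+1) - 3·6^(k+1)) − 6·(-3^k - 3·6^k) = (-1)·3^k·(3 − 6) = (3)·3^k. Since 3 | h(k) by the inductive hypothesis, 3 | 6·h(k); and 3 | 3 since 3 = 3·1. Therefore 3 | h(k+1).
This completes the induction.
Therefore the largest such d is 3.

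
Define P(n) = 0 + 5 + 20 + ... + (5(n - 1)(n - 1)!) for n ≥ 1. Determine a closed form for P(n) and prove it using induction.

We claim P(n) = 5n! - 5 for all n ≥ 1.
For the base case n = 1: P(1) = 0, and the closed form gives 0. They agree.
For the inductive step, assume it holds for an arbitrary i ≥ 1, so P(i) = 5i! - 5.
Then P(i+1) = P(i) + (5i·i!) = (5i! - 5) + (5i·i!).
Simplifying, P(i+1) = 5(i+1)! - 5,
which is the closed form with n = i+1.
This completes the induction.

P(n) = 5n! - 5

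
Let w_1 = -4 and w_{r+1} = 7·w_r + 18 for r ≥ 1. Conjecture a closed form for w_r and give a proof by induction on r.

Computing the first terms: w_1 = -4, w_2 = -10, w_3 = -52. This suggests w_r = -7^(r - 1) - 3.
Base case (r = 1): the formula gives -4 = -4 = w_1.
Inductive step: suppose the statement holds for some j ≥ 1, so w_j = -7^(j - 1) - 3.
Then w_{j+1} = 7·w_j + 18 = 7·(-7^(j - 1) - 3) + 18 = -7^j - 3 = -7^((j+1) - 1) - 3,
which is the claimed formula at r = j+1.
Hence, by induction on r, the claim holds for every r ≥ 1.

w_r = -7^(r - 1) - 3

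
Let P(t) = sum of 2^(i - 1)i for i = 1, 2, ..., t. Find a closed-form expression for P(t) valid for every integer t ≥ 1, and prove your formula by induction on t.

We claim P(t) = 2^t(t - 1) + 1 for all t ≥ 1.
For the base case t = 1: P(1) = 1, and the closed form gives 1. They agree.
Suppose the result is true for t = i, so P(i) = 2^i(i - 1) + 1.
Then P(i+1) = P(i) + (2^i(i + 1)) = (2^i(i - 1) + 1) + (2^i(i + 1)).
Simplifying, P(i+1) = 2^(i + 1)i + 1 = 2^(i+1)((i+1) - 1) + 1,
which is the closed form with t = i+1.
By induction, the statement is established for all t ≥ 1.

P(t) = 2^t(t - 1) + 1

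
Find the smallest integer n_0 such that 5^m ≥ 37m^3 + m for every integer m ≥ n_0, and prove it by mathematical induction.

At m = 5: 3125 < 4630, so the inequality fails and n_0 ≥ 6. We prove 5^m ≥ 37m^3 + m for all m ≥ 6.
Base case (m = 6): 5^m = 15625 and 37m^3 + m = 7998, so 15625 ≥ 7998.
Suppose the result is true for m = k, so 5^k ≥ 37k^3 + k.
Then 5^(k + 1) = 5·(5^k) ≥ 5·(37k^3 + k).
Also, for k ≥ 6 we have 5·(37k^3 + k) ≥ 37(k+1)^3 + (k+1), since 5·(37k^3 + k) − (37(k+1)^3 + (k+1)) = 148k^3 - 111k^2 - 107k - 38, which is nonnegative for all k ≥ 6.
Combining, 5^(k + 1) ≥ 37(k+1)^3 + (k+1).
This completes the induction.
Hence the smallest such n_0 is 6.

n_0 = 6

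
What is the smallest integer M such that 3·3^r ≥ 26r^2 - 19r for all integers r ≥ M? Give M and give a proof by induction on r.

At r = 4: 243 < 340, so the inequality fails and M ≥ 5. We prove 3·3^r ≥ 26r^2 - 19r for all r ≥ 5.
When r = 5: 3·3^r = 729 and 26r^2 - 19r = 555, so 729 ≥ 555.
Inductive step: suppose the statement holds for some k ≥ 5, so 3·3^k ≥ 26k^2 - 19k.
Then 3·3^(k + 1) = 3·(3·3^k) ≥ 3·(26k^2 - 19k).
Also, for k ≥ 5 we have 3·(26k^2 - 19k) ≥ 26(k+1)^2 - 19(k+1), since 3·(26k^2 - 19k) − (26(k+1)^2 - 19(k+1)) = 52k^2 - 90k - 7, which is nonnegative for all k ≥ 5.
Combining, 3·3^(k + 1) ≥ 26(k+1)^2 - 19(k+1).
Hence, by induction on r, the claim holds for every r ≥ 5.
Hence the smallest such M is 5.

M = 5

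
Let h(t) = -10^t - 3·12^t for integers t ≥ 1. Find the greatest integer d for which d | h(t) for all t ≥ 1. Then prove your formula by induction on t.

Computing the first values: h(1) = -46 and h(2) = -532; gcd(-46, -532) = 2, so d ≤ 2.
We prove 2 | -10^t - 3·12^t for all t ≥ 1 by induction on t.
For the base case t = 1: h(1) = -46 = 2·(-23), so 2 | h(1).
Inductive step: assume the claim holds for t = p, i.e. 2 | h(p). Then
h(p+1) − 12·h(p) = (-10^(p+1) - 3·12^(p+1)) − 12·(-10^p - 3·12^p) = (-1)·10^p·(10 − 12) = (2)·10^p. Since 2 | h(p) by the inductive hypothesis, 2 | 12·h(p); and 2 | 2 since 2 = 2·1. Therefore 2 | h(p+1).
By induction, the statement is established for all t ≥ 1.
Therefore the largest such d is 2.

d = 2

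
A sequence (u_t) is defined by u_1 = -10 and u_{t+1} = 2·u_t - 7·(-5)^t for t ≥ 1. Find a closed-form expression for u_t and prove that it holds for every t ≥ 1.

Computing the first terms: u_1 = -10, u_2 = 15, u_3 = -145. This suggests u_t = (-5)^t - 5·2^(t - 1).
For the base case t = 1: the formula gives -10 = -10 = u_1.
For the inductive step, assume it holds for an arbitrary i ≥ 1, so u_i = (-5)^i - 5·2^(i - 1).
Then u_{i+1} = 2·u_i - 7·(-5)^i = 2·((-5)^i - 5·2^(i - 1)) - 7·(-5)^i = (-5)^(i + 1) - 5·2^i = (-5)^(i+1) - 5·2^((i+1) - 1),
which is the claimed formula at t = i+1.
This completes the induction.

u_t = (-5)^t - 5·2^(t - 1)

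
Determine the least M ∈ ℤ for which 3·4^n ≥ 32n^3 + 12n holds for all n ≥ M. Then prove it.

At n = 5: 3072 < 4060, so the inequality fails and M ≥ 6. We prove 3·4^n ≥ 32n^3 + 12n for all n ≥ 6.
When n = 6: 3·4^n = 12288 and 32n^3 + 12n = 6984, so 12288 ≥ 6984.
Inductive step: suppose the statement holds for some r ≥ 6, so 3·4^r ≥ 32r^3 + 12r.
Then 3·4^(r + 1) = 4·(3·4^r) ≥ 4·(32r^3 + 12r).
Also, for r ≥ 6 we have 4·(32r^3 + 12r) ≥ 32(r+1)^3 + 12(r+1), since 4·(32r^3 + 12r) − (32(r+1)^3 + 12(r+1)) = 96r^3 - 96r^2 - 60r - 44, which is nonnegative for all r ≥ 6.
Combining, 3·4^(r + 1) ≥ 32(r+1)^3 + 12(r+1).
By induction, the statement is established for all n ≥ 6.
Hence the smallest such M is 6.

M = 6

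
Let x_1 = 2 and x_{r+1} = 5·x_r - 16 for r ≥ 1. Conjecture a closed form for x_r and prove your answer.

Computing the first terms: x_1 = 2, x_2 = -6, x_3 = -46. This suggests x_r = -2·5^(r - 1) + 4.
For the base case r = 1: the formula gives 2 = 2 = x_1.
Suppose the result is true for r = j, so x_j = -2·5^(j - 1) + 4.
Then x_{j+1} = 5·x_j - 16 = 5·(-2·5^(j - 1) + 4) - 16 = -2·5^j + 4 = -2·5^((j+1) - 1) + 4,
which is the claimed formula at r = j+1.
Hence, by induction on r, the claim holds for every r ≥ 1.

x_r = -2·5^(r - 1) + 4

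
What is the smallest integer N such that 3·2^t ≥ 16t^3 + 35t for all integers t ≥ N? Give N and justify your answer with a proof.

At t = 13: 24576 < 35607, so the inequality fails and N ≥ 14. We prove 3·2^t ≥ 16t^3 + 35t for all t ≥ 14.
When t = 14: 3·2^t = 49152 and 16t^3 + 35t = 44394, so 49152 ≥ 44394.
Inductive step: suppose the statement holds for some i ≥ 14, so 3·2^i ≥ 16i^3 + 35i.
Then 3·2^(i + 1) = 2·(3·2^i) ≥ 2·(16i^3 + 35i).
Also, for i ≥ 14 we have 2·(16i^3 + 35i) ≥ 16(i+1)^3 + 35(i+1), since 2·(16i^3 + 35i) − (16(i+1)^3 + 35(i+1)) = 16i^3 - 48i^2 - 13i - 51, which is nonnegative for all i ≥ 14.
Combining, 3·2^(i + 1) ≥ 16(i+1)^3 + 35(i+1).
By induction, the statement is established for all t ≥ 14.
Hence the smallest such N is 14.

N = 14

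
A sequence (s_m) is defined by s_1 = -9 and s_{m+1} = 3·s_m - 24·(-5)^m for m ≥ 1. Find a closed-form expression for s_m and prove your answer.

Computing the first terms: s_1 = -9, s_2 = 93, s_3 = -321. This suggests s_m = 3(-5)^m + 2·3^m.
Base step (m = 1): the formula gives -9 = -9 = s_1.
For the inductive step, assume it holds for an arbitrary r ≥ 1, so s_r = 3(-5)^r + 2·3^r.
Then s_{r+1} = 3·s_r - 24·(-5)^r = 3·(3(-5)^r + 2·3^r) - 24·(-5)^r = 3(-5)^(r + 1) + 2·3^(r + 1),
which is the claimed formula at m = r+1.
Hence, by induction on m, the claim holds for every m ≥ 1.

s_m = 3(-5)^m + 2·3^m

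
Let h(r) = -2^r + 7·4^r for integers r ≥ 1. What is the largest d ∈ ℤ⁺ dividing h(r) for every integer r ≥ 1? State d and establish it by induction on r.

Computing the first values: h(1) = 26 and h(2) = 108; gcd(26, 108) = 2, so d ≤ 2.
We prove 2 | -2^r + 7·4^r for all r ≥ 1 by induction on r.
Base case (r = 1): h(1) = 26 = 2·(13), so 2 | h(1).
Inductive step: suppose the statement holds for some p ≥ 1, i.e. 2 | h(p). Then
h(p+1) − 4·h(p) = (-2^(p+1) + 7·4^(p+1)) − 4·(-2^p + 7·4^p) = (-1)·2^p·(2 − 4) = (2)·2^p. Since 2 | h(p) by the inductive hypothesis, 2 | 4·h(p); and 2 | 2 since 2 = 2·1. Therefore 2 | h(p+1).
This completes the induction.
Therefore the largest such d is 2.

d = 2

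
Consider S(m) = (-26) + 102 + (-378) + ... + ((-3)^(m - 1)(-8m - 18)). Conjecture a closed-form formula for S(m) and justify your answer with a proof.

S(m) = (-3)^m(2m + 5) - 5

We claim S(m) = (-3)^m(2m + 5) - 5 for all m ≥ 1.
When m = 1: S(1) = -26, and the closed form gives -26. They agree.
Inductive step: suppose the statement holds for some i ≥ 1, so S(i) = (-3)^i(2i + 5) - 5.
Then S(i+1) = S(i) + ((-3)^i(-8i - 26)) = ((-3)^i(2i + 5) - 5) + ((-3)^i(-8i - 26)).
Simplifying, S(i+1) = -6(-3)^i·i - 21(-3)^i - 5 = (-3)^(i+1)(2(i+1) + 5) - 5,
which is the closed form with m = i+1.
This completes the induction.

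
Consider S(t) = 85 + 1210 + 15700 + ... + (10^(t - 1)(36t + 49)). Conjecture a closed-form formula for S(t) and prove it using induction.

S(t) = 10^t(4t + 5) - 5

We claim S(t) = 10^t(4t + 5) - 5 for all t ≥ 1.
Base case (t = 1): S(1) = 85, and the closed form gives 85. They agree.
For the inductive step, assume it holds for an arbitrary i ≥ 1, so S(i) = 10^i(4i + 5) - 5.
Then S(i+1) = S(i) + (10^i(36i + 85)) = (10^i(4i + 5) - 5) + (10^i(36i + 85)).
Simplifying, S(i+1) = 40·10^i·i + 90·10^i - 5 = 10^(i+1)(4(i+1) + 5) - 5,
which is the closed form with t = i+1.
This completes the induction.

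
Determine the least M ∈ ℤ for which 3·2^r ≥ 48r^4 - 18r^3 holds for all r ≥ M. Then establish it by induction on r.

M = 22

At r = 21: 6291456 < 9168390, so the inequality fails and M ≥ 22. We prove 3·2^r ≥ 48r^4 - 18r^3 for all r ≥ 22.
For the base case r = 22: 3·2^r = 12582912 and 48r^4 - 18r^3 = 11052624, so 12582912 ≥ 11052624.
Suppose the result is true for r = i, so 3·2^i ≥ 48i^4 - 18i^3.
Then 3·2^(i + 1) = 2·(3·2^i) ≥ 2·(48i^4 - 18i^3).
Also, for i ≥ 22 we have 2·(48i^4 - 18i^3) ≥ 48(i+1)^4 - 18(i+1)^3, since 2·(48i^4 - 18i^3) − (48(i+1)^4 - 18(i+1)^3) = 48i^4 - 210i^3 - 234i^2 - 138i - 30, which is nonnegative for all i ≥ 22.
Combining, 3·2^(i + 1) ≥ 48(i+1)^4 - 18(i+1)^3.
Hence, by induction on r, the claim holds for every r ≥ 22.
Hence the smallest such M is 22.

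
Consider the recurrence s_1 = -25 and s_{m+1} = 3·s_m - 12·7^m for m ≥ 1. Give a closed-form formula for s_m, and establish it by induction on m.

s_m = -4·3^(m - 1) - 3·7^m

Computing the first terms: s_1 = -25, s_2 = -159, s_3 = -1065. This suggests s_m = -4·3^(m - 1) - 3·7^m.
When m = 1: the formula gives -25 = -25 = s_1.
Inductive step: assume the claim holds for m = r, so s_r = -4·3^(r - 1) - 3·7^r.
Then s_{r+1} = 3·s_r - 12·7^r = 3·(-4·3^(r - 1) - 3·7^r) - 12·7^r = -4·3^r - 3·7^(r + 1) = -4·3^((r+1) - 1) - 3·7^(r+1),
which is the claimed formula at m = r+1.
Hence, by induction on m, the claim holds for every m ≥ 1.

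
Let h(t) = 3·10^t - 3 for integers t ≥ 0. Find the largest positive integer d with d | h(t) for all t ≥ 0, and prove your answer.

Computing the first values: h(0) = 0 and h(1) = 27; gcd(0, 27) = 27, so d ≤ 27.
We prove 27 | 3·10^t - 3 for all t ≥ 0 by induction on t.
Base step (t = 0): h(0) = 0 = 27·(0), so 27 | h(0).
For the inductive step, assume it holds for an arbitrary r ≥ 0, i.e. 27 | h(r). Then
h(r+1) = 3·10^(r+1) - 3 = 10·(3·10^r - 3) + 27 = 10·h(r) + 27. The first term is divisible by 27 by the inductive hypothesis, and 27 is divisible by 27. Hence 27 | h(r+1).
Hence, by induction on t, the claim holds for every t ≥ 0.
Therefore the largest such d is 27.

d = 27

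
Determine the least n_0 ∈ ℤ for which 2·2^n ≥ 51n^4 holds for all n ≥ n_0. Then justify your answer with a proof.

n_0 = 23

At n = 22: 8388608 < 11947056, so the inequality fails and n_0 ≥ 23. We prove 2·2^n ≥ 51n^4 for all n ≥ 23.
Base case (n = 23): 2·2^n = 16777216 and 51n^4 = 14271891, so 16777216 ≥ 14271891.
Inductive step: assume the claim holds for n = i, so 2·2^i ≥ 51i^4.
Then 2·2^(i + 1) = 2·(2·2^i) ≥ 2·(51i^4).
Also, for i ≥ 23 we have 2·(51i^4) ≥ 51(i+1)^4, since 2 ≥ (1 + 1/i)^4 for all i ≥ 23.
Combining, 2·2^(i + 1) ≥ 51(i+1)^4.
Hence, by induction on n, the claim holds for every n ≥ 23.
Hence the smallest such n_0 is 23.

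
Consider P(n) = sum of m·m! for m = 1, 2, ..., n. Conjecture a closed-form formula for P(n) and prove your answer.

We claim P(n) = (n + 1)n! - 1 for all n ≥ 1.
Base step (n = 1): P(1) = 1, and the closed form gives 1. They agree.
For the inductive step, assume it holds for an arbitrary m ≥ 1, so P(m) = (m + 1)m! - 1.
Then P(m+1) = P(m) + ((m + 1)(m + 1)!) = ((m + 1)m! - 1) + ((m + 1)(m + 1)!).
Simplifying, P(m+1) = ((m+1) + 1)(m+1)! - 1,
which is the closed form with n = m+1.
By induction, the statement is established for all n ≥ 1.

P(n) = (n + 1)n! - 1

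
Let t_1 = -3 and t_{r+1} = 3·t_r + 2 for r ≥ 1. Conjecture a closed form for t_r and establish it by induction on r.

t_r = -2·3^(r - 1) - 1

Computing the first terms: t_1 = -3, t_2 = -7, t_3 = -19. This suggests t_r = -2·3^(r - 1) - 1.
For the base case r = 1: the formula gives -3 = -3 = t_1.
Inductive step: assume the claim holds for r = j, so t_j = -2·3^(j - 1) - 1.
Then t_{j+1} = 3·t_j + 2 = 3·(-2·3^(j - 1) - 1) + 2 = -2·3^j - 1 = -2·3^((j+1) - 1) - 1,
which is the claimed formula at r = j+1.
Hence, by induction on r, the claim holds for every r ≥ 1.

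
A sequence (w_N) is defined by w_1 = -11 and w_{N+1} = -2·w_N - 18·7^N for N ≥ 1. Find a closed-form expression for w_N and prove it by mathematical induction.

w_N = 3(-2)^(N - 1) - 2·7^N

Computing the first terms: w_1 = -11, w_2 = -104, w_3 = -674. This suggests w_N = 3(-2)^(N - 1) - 2·7^N.
For the base case N = 1: the formula gives -11 = -11 = w_1.
For the inductive step, assume it holds for an arbitrary i ≥ 1, so w_i = 3(-2)^(i - 1) - 2·7^i.
Then w_{i+1} = -2·w_i - 18·7^i = -2·(3(-2)^(i - 1) - 2·7^i) - 18·7^i = 3(-2)^i - 2·7^(i + 1) = 3(-2)^((i+1) - 1) - 2·7^(i+1),
which is the claimed formula at N = i+1.
By induction, the statement is established for all N ≥ 1.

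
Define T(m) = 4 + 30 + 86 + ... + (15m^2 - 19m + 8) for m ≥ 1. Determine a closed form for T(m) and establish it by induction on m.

T(m) = m(5m^2 - 2m + 1)

We claim T(m) = m(5m^2 - 2m + 1) for all m ≥ 1.
For the base case m = 1: T(1) = 4, and the closed form gives 4. They agree.
Suppose the result is true for m = i, so T(i) = i(5i^2 - 2i + 1).
Then T(i+1) = T(i) + (15i^2 + 11i + 4) = (i(5i^2 - 2i + 1)) + (15i^2 + 11i + 4).
Simplifying, T(i+1) = (i + 1)(5i^2 + 8i + 4) = (i+1)(5(i+1)^2 - 2(i+1) + 1),
which is the closed form with m = i+1.
This completes the induction.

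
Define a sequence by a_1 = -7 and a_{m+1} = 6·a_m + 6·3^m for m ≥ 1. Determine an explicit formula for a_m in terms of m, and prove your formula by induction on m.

a_m = -2·3^m - 6^(m - 1)

Computing the first terms: a_1 = -7, a_2 = -24, a_3 = -90. This suggests a_m = -2·3^m - 6^(m - 1).
When m = 1: the formula gives -7 = -7 = a_1.
Suppose the result is true for m = j, so a_j = -2·3^j - 6^(j - 1).
Then a_{j+1} = 6·a_j + 6·3^j = 6·(-2·3^j - 6^(j - 1)) + 6·3^j = -2·3^(j + 1) - 6^j = -2·3^(j+1) - 6^((j+1) - 1),
which is the claimed formula at m = j+1.
By the principle of mathematical induction, the result holds for all m ≥ 1.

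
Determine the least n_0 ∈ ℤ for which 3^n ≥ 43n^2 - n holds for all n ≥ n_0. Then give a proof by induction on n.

n_0 = 7

At n = 6: 729 < 1542, so the inequality fails and n_0 ≥ 7. We prove 3^n ≥ 43n^2 - n for all n ≥ 7.
Base step (n = 7): 3^n = 2187 and 43n^2 - n = 2100, so 2187 ≥ 2100.
Inductive step: assume the claim holds for n = i, so 3^i ≥ 43i^2 - i.
Then 3^(i + 1) = 3·(3^i) ≥ 3·(43i^2 - i).
Also, for i ≥ 7 we have 3·(43i^2 - i) ≥ 43(i+1)^2 - (i+1), since 3·(43i^2 - i) − (43(i+1)^2 - (i+1)) = 86i^2 - 88i - 42, which is nonnegative for all i ≥ 7.
Combining, 3^(i + 1) ≥ 43(i+1)^2 - (i+1).
By the principle of mathematical induction, the result holds for all n ≥ 7.
Hence the smallest such n_0 is 7.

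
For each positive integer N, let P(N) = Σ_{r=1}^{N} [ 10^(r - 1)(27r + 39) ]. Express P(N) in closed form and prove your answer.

We claim P(N) = 10^N(3N + 4) - 4 for all N ≥ 1.
For the base case N = 1: P(1) = 66, and the closed form gives 66. They agree.
Suppose the result is true for N = r, so P(r) = 10^r(3r + 4) - 4.
Then P(r+1) = P(r) + (10^r(27r + 66)) = (10^r(3r + 4) - 4) + (10^r(27r + 66)).
Simplifying, P(r+1) = 30·10^r·r + 70·10^r - 4 = 10^(r+1)(3(r+1) + 4) - 4,
which is the closed form with N = r+1.
Hence, by induction on N, the claim holds for every N ≥ 1.

P(N) = 10^N(3N + 4) - 4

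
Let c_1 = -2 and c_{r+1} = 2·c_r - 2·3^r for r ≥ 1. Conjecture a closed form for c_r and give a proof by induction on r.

c_r = 2^(r + 1) - 2·3^r

Computing the first terms: c_1 = -2, c_2 = -10, c_3 = -38. This suggests c_r = 2^(r + 1) - 2·3^r.
Base step (r = 1): the formula gives -2 = -2 = c_1.
Suppose the result is true for r = m, so c_m = 2^(m + 1) - 2·3^m.
Then c_{m+1} = 2·c_m - 2·3^m = 2·(2^(m + 1) - 2·3^m) - 2·3^m = 2^(m + 2) - 2·3^(m + 1) = 2^((m+1) + 1) - 2·3^(m+1),
which is the claimed formula at r = m+1.
Hence, by induction on r, the claim holds for every r ≥ 1.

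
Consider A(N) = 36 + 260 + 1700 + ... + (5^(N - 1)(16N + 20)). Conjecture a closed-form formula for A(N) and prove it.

We claim A(N) = 4·5^N(N + 1) - 4 for all N ≥ 1.
Base step (N = 1): A(1) = 36, and the closed form gives 36. They agree.
Inductive step: suppose the statement holds for some p ≥ 1, so A(p) = 4·5^p(p + 1) - 4.
Then A(p+1) = A(p) + (5^p(16p + 36)) = (4·5^p(p + 1) - 4) + (5^p(16p + 36)).
Simplifying, A(p+1) = 20·5^p·p + 40·5^p - 4 = 4·5^(p+1)((p+1) + 1) - 4,
which is the closed form with N = p+1.
By the principle of mathematical induction, the result holds for all N ≥ 1.

A(N) = 4·5^N(N + 1) - 4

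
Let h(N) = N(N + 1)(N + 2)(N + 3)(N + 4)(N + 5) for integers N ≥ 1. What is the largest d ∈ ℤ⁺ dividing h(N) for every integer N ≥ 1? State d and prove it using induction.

d = 720

Computing the first values: h(1) = 720 and h(2) = 5040; gcd(720, 5040) = 720, so d ≤ 720.
We prove 720 | N(N + 1)(N + 2)(N + 3)(N + 4)(N + 5) for all N ≥ 1 by induction on N.
Base case (N = 1): h(1) = 720 = 720·(1), so 720 | h(1).
Inductive step: suppose the statement holds for some j ≥ 1, i.e. 720 | h(j). Then
h(j+1) − h(j) = (j+1)·(j+2)·(j+3)·(j+4)·(j+5)·(j+6) − j·(j+1)·(j+2)·(j+3)·(j+4)·(j+5) = (j+1)·(j+2)·(j+3)·(j+4)·(j+5)·[(j+6) − j] = 6·(j+1)·(j+2)·(j+3)·(j+4)·(j+5). The product of 5 consecutive integers is divisible by (5)! = 120, so h(j+1) − h(j) is divisible by 6·120 = 720. By the inductive hypothesis 720 | h(j), hence 720 | h(j+1).
By the principle of mathematical induction, the result holds for all N ≥ 1.
Therefore the largest such d is 720.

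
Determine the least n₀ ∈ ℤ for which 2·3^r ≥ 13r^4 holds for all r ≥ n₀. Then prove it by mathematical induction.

n₀ = 11

At r = 10: 118098 < 130000, so the inequality fails and n₀ ≥ 11. We prove 2·3^r ≥ 13r^4 for all r ≥ 11.
Base step (r = 11): 2·3^r = 354294 and 13r^4 = 190333, so 354294 ≥ 190333.
For the inductive step, assume it holds for an arbitrary j ≥ 11, so 2·3^j ≥ 13j^4.
Then 2·3^(j + 1) = 3·(2·3^j) ≥ 3·(13j^4).
Also, for j ≥ 11 we have 3·(13j^4) ≥ 13(j+1)^4, since 3 ≥ (1 + 1/j)^4 for all j ≥ 11.
Combining, 2·3^(j + 1) ≥ 13(j+1)^4.
By induction, the statement is established for all r ≥ 11.
Hence the smallest such n₀ is 11.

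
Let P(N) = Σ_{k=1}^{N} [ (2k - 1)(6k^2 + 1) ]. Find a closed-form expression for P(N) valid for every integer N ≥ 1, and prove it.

We claim P(N) = N(3N^3 + 4N^2 + N - 1) for all N ≥ 1.
Base case (N = 1): P(1) = 7, and the closed form gives 7. They agree.
Suppose the result is true for N = k, so P(k) = k(3k^3 + 4k^2 + k - 1).
Then P(k+1) = P(k) + ((2k + 1)(6(k + 1)^2 + 1)) = (k(3k^3 + 4k^2 + k - 1)) + ((2k + 1)(6(k + 1)^2 + 1)).
Simplifying, P(k+1) = (k + 1)(3k^3 + 13k^2 + 18k + 7) = (k+1)(3(k+1)^3 + 4(k+1)^2 + (k+1) - 1),
which is the closed form with N = k+1.
By the principle of mathematical induction, the result holds for all N ≥ 1.

P(N) = N(3N^3 + 4N^2 + N - 1)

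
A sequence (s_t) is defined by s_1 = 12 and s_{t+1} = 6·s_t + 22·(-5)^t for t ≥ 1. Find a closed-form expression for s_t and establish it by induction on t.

Computing the first terms: s_1 = 12, s_2 = -38, s_3 = 322. This suggests s_t = -2(-5)^t + 2·6^(t - 1).
For the base case t = 1: the formula gives 12 = 12 = s_1.
Suppose the result is true for t = p, so s_p = -2(-5)^p + 2·6^(p - 1).
Then s_{p+1} = 6·s_p + 22·(-5)^p = 6·(-2(-5)^p + 2·6^(p - 1)) + 22·(-5)^p = -2(-5)^(p + 1) + 2·6^p = -2(-5)^(p+1) + 2·6^((p+1) - 1),
which is the claimed formula at t = p+1.
Hence, by induction on t, the claim holds for every t ≥ 1.

s_t = -2(-5)^t + 2·6^(t - 1)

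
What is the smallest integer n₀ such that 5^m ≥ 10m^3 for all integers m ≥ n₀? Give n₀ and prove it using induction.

n₀ = 5

At m = 4: 625 < 640, so the inequality fails and n₀ ≥ 5. We prove 5^m ≥ 10m^3 for all m ≥ 5.
Base case (m = 5): 5^m = 3125 and 10m^3 = 1250, so 3125 ≥ 1250.
Inductive step: suppose the statement holds for some k ≥ 5, so 5^k ≥ 10k^3.
Then 5^(k + 1) = 5·(5^k) ≥ 5·(10k^3).
Also, for k ≥ 5 we have 5·(10k^3) ≥ 10(k+1)^3, since 5 ≥ (1 + 1/k)^3 for all k ≥ 5.
Combining, 5^(k + 1) ≥ 10(k+1)^3.
By induction, the statement is established for all m ≥ 5.
Hence the smallest such n₀ is 5.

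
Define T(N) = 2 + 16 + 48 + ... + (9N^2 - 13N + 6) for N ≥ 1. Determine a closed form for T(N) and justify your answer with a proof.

We claim T(N) = N(3N^2 - 2N + 1) for all N ≥ 1.
Base step (N = 1): T(1) = 2, and the closed form gives 2. They agree.
Suppose the result is true for N = k, so T(k) = k(3k^2 - 2k + 1).
Then T(k+1) = T(k) + (9k^2 + 5k + 2) = (k(3k^2 - 2k + 1)) + (9k^2 + 5k + 2).
Simplifying, T(k+1) = (k + 1)(3k^2 + 4k + 2) = (k+1)(3(k+1)^2 - 2(k+1) + 1),
which is the closed form with N = k+1.
By the principle of mathematical induction, the result holds for all N ≥ 1.

T(N) = N(3N^2 - 2N + 1)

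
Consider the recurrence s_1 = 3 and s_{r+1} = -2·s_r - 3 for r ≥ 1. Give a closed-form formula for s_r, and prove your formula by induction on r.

s_r = (-2)^(r + 1) - 1

Computing the first terms: s_1 = 3, s_2 = -9, s_3 = 15. This suggests s_r = (-2)^(r + 1) - 1.
Base step (r = 1): the formula gives 3 = 3 = s_1.
Suppose the result is true for r = i, so s_i = (-2)^(i + 1) - 1.
Then s_{i+1} = -2·s_i - 3 = -2·((-2)^(i + 1) - 1) - 3 = (-2)^(i + 2) - 1 = (-2)^((i+1) + 1) - 1,
which is the claimed formula at r = i+1.
By induction, the statement is established for all r ≥ 1.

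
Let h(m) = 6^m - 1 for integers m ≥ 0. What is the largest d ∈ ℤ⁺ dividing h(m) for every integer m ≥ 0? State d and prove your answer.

d = 5

Computing the first values: h(0) = 0 and h(1) = 5; gcd(0, 5) = 5, so d ≤ 5.
We prove 5 | 6^m - 1 for all m ≥ 0 by induction on m.
When m = 0: h(0) = 0 = 5·(0), so 5 | h(0).
Inductive step: assume the claim holds for m = k, i.e. 5 | h(k). Then
h(k+1) = 6^(k+1) - 1 = 6·(6^k - 1) + 5 = 6·h(k) + 5. The first term is divisible by 5 by the inductive hypothesis, and 5 is divisible by 5. Hence 5 | h(k+1).
This completes the induction.
Therefore the largest such d is 5.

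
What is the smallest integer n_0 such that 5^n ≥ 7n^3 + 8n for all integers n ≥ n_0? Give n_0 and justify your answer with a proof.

At n = 3: 125 < 213, so the inequality fails and n_0 ≥ 4. We prove 5^n ≥ 7n^3 + 8n for all n ≥ 4.
Base case (n = 4): 5^n = 625 and 7n^3 + 8n = 480, so 625 ≥ 480.
Suppose the result is true for n = j, so 5^j ≥ 7j^3 + 8j.
Then 5^(j + 1) = 5·(5^j) ≥ 5·(7j^3 + 8j).
Also, for j ≥ 4 we have 5·(7j^3 + 8j) ≥ 7(j+1)^3 + 8(j+1), since 5·(7j^3 + 8j) − (7(j+1)^3 + 8(j+1)) = 28j^3 - 21j^2 + 11j - 15, which is nonnegative for all j ≥ 4.
Combining, 5^(j + 1) ≥ 7(j+1)^3 + 8(j+1).
By the principle of mathematical induction, the result holds for all n ≥ 4.
Hence the smallest such n_0 is 4.

n_0 = 4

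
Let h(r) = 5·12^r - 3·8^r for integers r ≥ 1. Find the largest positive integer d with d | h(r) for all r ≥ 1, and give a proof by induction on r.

d = 12

Computing the first values: h(1) = 36 and h(2) = 528; gcd(36, 528) = 12, so d ≤ 12.
We prove 12 | 5·12^r - 3·8^r for all r ≥ 1 by induction on r.
Base step (r = 1): h(1) = 36 = 12·(3), so 12 | h(1).
Inductive step: suppose the statement holds for some m ≥ 1, i.e. 12 | h(m). Then
h(m+1) − 12·h(m) = (5·12^(m+1) - 3·8^(m+1)) − 12·(5·12^m - 3·8^m) = (-3)·8^m·(8 − 12) = (12)·8^m. Since 12 | h(m) by the inductive hypothesis, 12 | 12·h(m); and 12 | 12 since 12 = 12·1. Therefore 12 | h(m+1).
By induction, the statement is established for all r ≥ 1.
Therefore the largest such d is 12.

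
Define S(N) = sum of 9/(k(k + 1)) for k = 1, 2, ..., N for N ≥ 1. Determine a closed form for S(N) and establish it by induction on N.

We claim S(N) = 9N/(N + 1) for all N ≥ 1.
For the base case N = 1: S(1) = 9/2, and the closed form gives 9/2. They agree.
Inductive step: suppose the statement holds for some k ≥ 1, so S(k) = 9k/(k + 1).
Then S(k+1) = S(k) + (9/((k + 1)(k + 2))) = (9k/(k + 1)) + (9/((k + 1)(k + 2))).
Simplifying, S(k+1) = 9(k + 1)/(k + 2) = 9(k+1)/((k+1) + 1),
which is the closed form with N = k+1.
By the principle of mathematical induction, the result holds for all N ≥ 1.

S(N) = 9N/(N + 1)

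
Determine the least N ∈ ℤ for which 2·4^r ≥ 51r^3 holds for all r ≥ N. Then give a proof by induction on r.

At r = 6: 8192 < 11016, so the inequality fails and N ≥ 7. We prove 2·4^r ≥ 51r^3 for all r ≥ 7.
When r = 7: 2·4^r = 32768 and 51r^3 = 17493, so 32768 ≥ 17493.
For the inductive step, assume it holds for an arbitrary p ≥ 7, so 2·4^p ≥ 51p^3.
Then 2·4^(p + 1) = 4·(2·4^p) ≥ 4·(51p^3).
Also, for p ≥ 7 we have 4·(51p^3) ≥ 51(p+1)^3, since 4 ≥ (1 + 1/p)^3 for all p ≥ 7.
Combining, 2·4^(p + 1) ≥ 51(p+1)^3.
By induction, the statement is established for all r ≥ 7.
Hence the smallest such N is 7.

N = 7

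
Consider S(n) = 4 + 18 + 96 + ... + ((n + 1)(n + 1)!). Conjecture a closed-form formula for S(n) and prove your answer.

We claim S(n) = (n + 2)! - 2 for all n ≥ 1.
For the base case n = 1: S(1) = 4, and the closed form gives 4. They agree.
For the inductive step, assume it holds for an arbitrary i ≥ 1, so S(i) = (i + 2)! - 2.
Then S(i+1) = S(i) + ((i + 2)(i + 2)!) = ((i + 2)! - 2) + ((i + 2)(i + 2)!).
Simplifying, S(i+1) = ((i+1) + 2)! - 2,
which is the closed form with n = i+1.
By induction, the statement is established for all n ≥ 1.

S(n) = (n + 2)! - 2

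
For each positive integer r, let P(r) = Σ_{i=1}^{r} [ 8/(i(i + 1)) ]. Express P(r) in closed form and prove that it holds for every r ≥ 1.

We claim P(r) = 8r/(r + 1) for all r ≥ 1.
When r = 1: P(1) = 4, and the closed form gives 4. They agree.
Inductive step: assume the claim holds for r = i, so P(i) = 8i/(i + 1).
Then P(i+1) = P(i) + (8/((i + 1)(i + 2))) = (8i/(i + 1)) + (8/((i + 1)(i + 2))).
Simplifying, P(i+1) = 8(i + 1)/(i + 2) = 8(i+1)/((i+1) + 1),
which is the closed form with r = i+1.
By the principle of mathematical induction, the result holds for all r ≥ 1.

P(r) = 8r/(r + 1)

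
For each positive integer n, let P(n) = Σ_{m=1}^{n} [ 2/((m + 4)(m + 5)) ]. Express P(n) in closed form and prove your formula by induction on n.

P(n) = 2n/(5(n + 5))

We claim P(n) = 2n/(5(n + 5)) for all n ≥ 1.
Base step (n = 1): P(1) = 1/15, and the closed form gives 1/15. They agree.
Inductive step: suppose the statement holds for some m ≥ 1, so P(m) = 2m/(5(m + 5)).
Then P(m+1) = P(m) + (2/((m + 5)(m + 6))) = (2m/(5(m + 5))) + (2/((m + 5)(m + 6))).
Simplifying, P(m+1) = 2(m + 1)/(5(m + 6)) = 2(m+1)/(5((m+1) + 5)),
which is the closed form with n = m+1.
By induction, the statement is established for all n ≥ 1.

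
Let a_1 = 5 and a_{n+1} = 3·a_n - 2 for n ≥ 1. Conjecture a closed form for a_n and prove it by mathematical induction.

a_n = 4·3^(n - 1) + 1

Computing the first terms: a_1 = 5, a_2 = 13, a_3 = 37. This suggests a_n = 4·3^(n - 1) + 1.
Base case (n = 1): the formula gives 5 = 5 = a_1.
Inductive step: assume the claim holds for n = j, so a_j = 4·3^(j - 1) + 1.
Then a_{j+1} = 3·a_j - 2 = 3·(4·3^(j - 1) + 1) - 2 = 4·3^j + 1 = 4·3^((j+1) - 1) + 1,
which is the claimed formula at n = j+1.
By the principle of mathematical induction, the result holds for all n ≥ 1.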